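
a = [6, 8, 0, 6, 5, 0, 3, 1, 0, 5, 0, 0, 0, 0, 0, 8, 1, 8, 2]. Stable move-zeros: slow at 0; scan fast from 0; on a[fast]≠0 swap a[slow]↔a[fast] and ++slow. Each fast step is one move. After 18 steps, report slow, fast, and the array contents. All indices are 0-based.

slow=0 fast=0: a[fast]=6≠0 swap→a[0]=6, slow++,fast++
slow=1 fast=1: a[fast]=8≠0 swap→a[1]=8, slow++,fast++
slow=2 fast=2: a[fast]=0, fast++
slow=2 fast=3: a[fast]=6≠0 swap→a[2]=6, slow++,fast++
slow=3 fast=4: a[fast]=5≠0 swap→a[3]=5, slow++,fast++
slow=4 fast=5: a[fast]=0, fast++
slow=4 fast=6: a[fast]=3≠0 swap→a[4]=3, slow++,fast++
slow=5 fast=7: a[fast]=1≠0 swap→a[5]=1, slow++,fast++
slow=6 fast=8: a[fast]=0, fast++
slow=6 fast=9: a[fast]=5≠0 swap→a[6]=5, slow++,fast++
slow=7 fast=10: a[fast]=0, fast++
slow=7 fast=11: a[fast]=0, fast++
slow=7 fast=12: a[fast]=0, fast++
slow=7 fast=13: a[fast]=0, fast++
slow=7 fast=14: a[fast]=0, fast++
slow=7 fast=15: a[fast]=8≠0 swap→a[7]=8, slow++,fast++
slow=8 fast=16: a[fast]=1≠0 swap→a[8]=1, slow++,fast++
slow=9 fast=17: a[fast]=8≠0 swap→a[9]=8, slow++,fast++

slow=10, fast=18, a=[6, 8, 6, 5, 3, 1, 5, 8, 1, 8, 0, 0, 0, 0, 0, 0, 0, 0, 2]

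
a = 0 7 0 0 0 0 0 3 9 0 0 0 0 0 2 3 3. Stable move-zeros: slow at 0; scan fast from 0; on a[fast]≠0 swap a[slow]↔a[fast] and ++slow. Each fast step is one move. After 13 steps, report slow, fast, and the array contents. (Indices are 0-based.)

slow=3, fast=13, a=[7, 3, 9, 0, 0, 0, 0, 0, 0, 0, 0, 0, 0, 0, 2, 3, 3]

(s=0,f=0) a[fast]=0 → fast++
(s=0,f=1) a[fast]=7≠0 swap→a[0]=7 → slow++,fast++
(s=1,f=2) a[fast]=0 → fast++
(s=1,f=3) a[fast]=0 → fast++
(s=1,f=4) a[fast]=0 → fast++
(s=1,f=5) a[fast]=0 → fast++
(s=1,f=6) a[fast]=0 → fast++
(s=1,f=7) a[fast]=3≠0 swap→a[1]=3 → slow++,fast++
(s=2,f=8) a[fast]=9≠0 swap→a[2]=9 → slow++,fast++
(s=3,f=9) a[fast]=0 → fast++
(s=3,f=10) a[fast]=0 → fast++
(s=3,f=11) a[fast]=0 → fast++
(s=3,f=12) a[fast]=0 → fast++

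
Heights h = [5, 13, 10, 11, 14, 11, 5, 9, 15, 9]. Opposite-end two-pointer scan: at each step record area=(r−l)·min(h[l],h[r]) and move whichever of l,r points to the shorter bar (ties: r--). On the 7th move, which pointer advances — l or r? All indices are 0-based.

l

[0,9] min(5,9)*9=45 best=45 * → l++
[1,9] min(13,9)*8=72 best=72 * → r--
[1,8] min(13,15)*7=91 best=91 * → l++
[2,8] min(10,15)*6=60 best=91 → l++
[3,8] min(11,15)*5=55 best=91 → l++
[4,8] min(14,15)*4=56 best=91 → l++
[5,8] min(11,15)*3=33 best=91 → l++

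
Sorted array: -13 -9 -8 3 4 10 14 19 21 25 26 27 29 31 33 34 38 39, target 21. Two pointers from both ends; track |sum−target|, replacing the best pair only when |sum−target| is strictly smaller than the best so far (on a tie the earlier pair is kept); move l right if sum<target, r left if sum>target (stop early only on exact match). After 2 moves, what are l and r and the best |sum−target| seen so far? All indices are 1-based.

l=1, r=16, best |Δ|=4

l=1 r=18: -13+39=26 d=5 *, r--
l=1 r=17: -13+38=25 d=4 *, r--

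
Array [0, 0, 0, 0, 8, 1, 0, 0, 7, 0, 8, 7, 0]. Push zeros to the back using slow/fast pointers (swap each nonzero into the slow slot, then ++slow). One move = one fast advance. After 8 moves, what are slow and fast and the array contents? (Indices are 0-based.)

slow=0 fast=0: a[fast]=0, fast++
slow=0 fast=1: a[fast]=0, fast++
slow=0 fast=2: a[fast]=0, fast++
slow=0 fast=3: a[fast]=0, fast++
slow=0 fast=4: a[fast]=8≠0 swap→a[0]=8, slow++,fast++
slow=1 fast=5: a[fast]=1≠0 swap→a[1]=1, slow++,fast++
slow=2 fast=6: a[fast]=0, fast++
slow=2 fast=7: a[fast]=0, fast++

slow=2, fast=8, a=[8, 1, 0, 0, 0, 0, 0, 0, 7, 0, 8, 7, 0]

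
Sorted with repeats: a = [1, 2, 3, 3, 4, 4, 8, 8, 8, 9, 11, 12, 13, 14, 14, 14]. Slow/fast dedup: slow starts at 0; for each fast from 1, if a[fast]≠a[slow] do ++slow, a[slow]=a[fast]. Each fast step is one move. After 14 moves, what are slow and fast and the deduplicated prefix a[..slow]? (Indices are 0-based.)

slow=9, fast=15, prefix=[1, 2, 3, 4, 8, 9, 11, 12, 13, 14]

(s=0,f=1) a[fast]=2≠a[slow]=1 write a[1]=2 → slow++,fast++
(s=1,f=2) a[fast]=3≠a[slow]=2 write a[2]=3 → slow++,fast++
(s=2,f=3) a[fast]=3=a[slow] dup → fast++
(s=2,f=4) a[fast]=4≠a[slow]=3 write a[3]=4 → slow++,fast++
(s=3,f=5) a[fast]=4=a[slow] dup → fast++
(s=3,f=6) a[fast]=8≠a[slow]=4 write a[4]=8 → slow++,fast++
(s=4,f=7) a[fast]=8=a[slow] dup → fast++
(s=4,f=8) a[fast]=8=a[slow] dup → fast++
(s=4,f=9) a[fast]=9≠a[slow]=8 write a[5]=9 → slow++,fast++
(s=5,f=10) a[fast]=11≠a[slow]=9 write a[6]=11 → slow++,fast++
(s=6,f=11) a[fast]=12≠a[slow]=11 write a[7]=12 → slow++,fast++
(s=7,f=12) a[fast]=13≠a[slow]=12 write a[8]=13 → slow++,fast++
(s=8,f=13) a[fast]=14≠a[slow]=13 write a[9]=14 → slow++,fast++
(s=9,f=14) a[fast]=14=a[slow] dup → fast++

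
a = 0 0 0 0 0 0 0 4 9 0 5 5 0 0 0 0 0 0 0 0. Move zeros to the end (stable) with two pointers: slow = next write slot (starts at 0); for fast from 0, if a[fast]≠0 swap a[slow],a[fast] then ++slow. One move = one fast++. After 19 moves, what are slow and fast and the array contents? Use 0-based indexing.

slow=4, fast=19, a=[4, 9, 5, 5, 0, 0, 0, 0, 0, 0, 0, 0, 0, 0, 0, 0, 0, 0, 0, 0]

(s=0,f=0) a[fast]=0 → fast++
(s=0,f=1) a[fast]=0 → fast++
(s=0,f=2) a[fast]=0 → fast++
(s=0,f=3) a[fast]=0 → fast++
(s=0,f=4) a[fast]=0 → fast++
(s=0,f=5) a[fast]=0 → fast++
(s=0,f=6) a[fast]=0 → fast++
(s=0,f=7) a[fast]=4≠0 swap→a[0]=4 → slow++,fast++
(s=1,f=8) a[fast]=9≠0 swap→a[1]=9 → slow++,fast++
(s=2,f=9) a[fast]=0 → fast++
(s=2,f=10) a[fast]=5≠0 swap→a[2]=5 → slow++,fast++
(s=3,f=11) a[fast]=5≠0 swap→a[3]=5 → slow++,fast++
(s=4,f=12) a[fast]=0 → fast++
(s=4,f=13) a[fast]=0 → fast++
(s=4,f=14) a[fast]=0 → fast++
(s=4,f=15) a[fast]=0 → fast++
(s=4,f=16) a[fast]=0 → fast++
(s=4,f=17) a[fast]=0 → fast++
(s=4,f=18) a[fast]=0 → fast++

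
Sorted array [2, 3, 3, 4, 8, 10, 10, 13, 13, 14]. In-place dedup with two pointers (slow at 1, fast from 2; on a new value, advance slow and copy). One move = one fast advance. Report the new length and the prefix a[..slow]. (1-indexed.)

slow=1 fast=2: a[fast]=3≠a[slow]=2 write a[2]=3, slow++,fast++
slow=2 fast=3: a[fast]=3=a[slow] dup, fast++
slow=2 fast=4: a[fast]=4≠a[slow]=3 write a[3]=4, slow++,fast++
slow=3 fast=5: a[fast]=8≠a[slow]=4 write a[4]=8, slow++,fast++
slow=4 fast=6: a[fast]=10≠a[slow]=8 write a[5]=10, slow++,fast++
slow=5 fast=7: a[fast]=10=a[slow] dup, fast++
slow=5 fast=8: a[fast]=13≠a[slow]=10 write a[6]=13, slow++,fast++
slow=6 fast=9: a[fast]=13=a[slow] dup, fast++
slow=6 fast=10: a[fast]=14≠a[slow]=13 write a[7]=14, slow++,fast++

length 7; prefix = [2, 3, 4, 8, 10, 13, 14]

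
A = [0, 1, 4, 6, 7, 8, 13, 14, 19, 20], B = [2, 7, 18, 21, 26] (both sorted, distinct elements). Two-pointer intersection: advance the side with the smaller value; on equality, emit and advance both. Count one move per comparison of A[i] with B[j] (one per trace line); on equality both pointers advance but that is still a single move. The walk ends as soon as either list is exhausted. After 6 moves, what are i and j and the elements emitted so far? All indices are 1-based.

i=6, j=3, emitted=[7]

[i=1,j=1] 0<2 → i++
[i=2,j=1] 1<2 → i++
[i=3,j=1] 4>2 → j++
[i=3,j=2] 4<7 → i++
[i=4,j=2] 6<7 → i++
[i=5,j=2] 7==7 emit → i++,j++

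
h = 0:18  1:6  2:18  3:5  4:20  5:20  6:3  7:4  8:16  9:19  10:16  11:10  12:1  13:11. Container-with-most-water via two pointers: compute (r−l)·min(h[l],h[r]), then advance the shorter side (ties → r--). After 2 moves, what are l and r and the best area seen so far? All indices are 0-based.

l=0 r=13: min(18,11)*13=143 best=143 *, r--
l=0 r=12: min(18,1)*12=12 best=143, r--

l=0, r=11, best area=143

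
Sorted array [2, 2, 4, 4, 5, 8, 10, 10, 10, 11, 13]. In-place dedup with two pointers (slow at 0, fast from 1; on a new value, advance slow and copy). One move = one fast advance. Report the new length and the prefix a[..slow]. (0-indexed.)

slow=0 fast=1: a[fast]=2=a[slow] dup, fast++
slow=0 fast=2: a[fast]=4≠a[slow]=2 write a[1]=4, slow++,fast++
slow=1 fast=3: a[fast]=4=a[slow] dup, fast++
slow=1 fast=4: a[fast]=5≠a[slow]=4 write a[2]=5, slow++,fast++
slow=2 fast=5: a[fast]=8≠a[slow]=5 write a[3]=8, slow++,fast++
slow=3 fast=6: a[fast]=10≠a[slow]=8 write a[4]=10, slow++,fast++
slow=4 fast=7: a[fast]=10=a[slow] dup, fast++
slow=4 fast=8: a[fast]=10=a[slow] dup, fast++
slow=4 fast=9: a[fast]=11≠a[slow]=10 write a[5]=11, slow++,fast++
slow=5 fast=10: a[fast]=13≠a[slow]=11 write a[6]=13, slow++,fast++

length 7; prefix = [2, 4, 5, 8, 10, 11, 13]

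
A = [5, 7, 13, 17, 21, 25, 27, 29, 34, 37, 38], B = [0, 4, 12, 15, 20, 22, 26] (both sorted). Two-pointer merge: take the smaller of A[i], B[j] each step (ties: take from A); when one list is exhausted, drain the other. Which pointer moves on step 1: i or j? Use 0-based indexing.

[i=0,j=0] A[i]=5>B[j]=0 take 0 → j++

j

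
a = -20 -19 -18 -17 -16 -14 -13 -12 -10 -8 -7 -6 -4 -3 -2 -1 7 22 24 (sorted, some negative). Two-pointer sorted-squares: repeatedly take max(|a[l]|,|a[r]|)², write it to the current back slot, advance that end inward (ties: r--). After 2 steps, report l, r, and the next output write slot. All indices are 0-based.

l=0, r=16, next write slot=16

[0,18] |-20|<=|24| out[18]=576 → r--
[0,17] |-20|<=|22| out[17]=484 → r--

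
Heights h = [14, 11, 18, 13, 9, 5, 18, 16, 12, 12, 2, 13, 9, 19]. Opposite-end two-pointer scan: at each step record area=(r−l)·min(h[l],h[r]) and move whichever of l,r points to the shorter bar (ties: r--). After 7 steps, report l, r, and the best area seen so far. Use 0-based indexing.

[0,13] min(14,19)*13=182 best=182 * → l++
[1,13] min(11,19)*12=132 best=182 → l++
[2,13] min(18,19)*11=198 best=198 * → l++
[3,13] min(13,19)*10=130 best=198 → l++
[4,13] min(9,19)*9=81 best=198 → l++
[5,13] min(5,19)*8=40 best=198 → l++
[6,13] min(18,19)*7=126 best=198 → l++

l=7, r=13, best area=198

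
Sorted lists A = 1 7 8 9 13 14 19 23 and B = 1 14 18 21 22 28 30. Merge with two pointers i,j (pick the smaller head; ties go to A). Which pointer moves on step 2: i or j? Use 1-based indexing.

i=1 j=1: A[i]=1<=B[j]=1 take 1, i++
i=2 j=1: A[i]=7>B[j]=1 take 1, j++

j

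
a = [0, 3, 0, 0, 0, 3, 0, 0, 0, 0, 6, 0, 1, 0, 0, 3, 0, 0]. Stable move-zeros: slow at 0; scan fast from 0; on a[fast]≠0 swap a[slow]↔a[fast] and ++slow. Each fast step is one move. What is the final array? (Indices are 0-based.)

[3, 3, 6, 1, 3, 0, 0, 0, 0, 0, 0, 0, 0, 0, 0, 0, 0, 0]

slow=0 fast=0: a[fast]=0, fast++
slow=0 fast=1: a[fast]=3≠0 swap→a[0]=3, slow++,fast++
slow=1 fast=2: a[fast]=0, fast++
slow=1 fast=3: a[fast]=0, fast++
slow=1 fast=4: a[fast]=0, fast++
slow=1 fast=5: a[fast]=3≠0 swap→a[1]=3, slow++,fast++
slow=2 fast=6: a[fast]=0, fast++
slow=2 fast=7: a[fast]=0, fast++
slow=2 fast=8: a[fast]=0, fast++
slow=2 fast=9: a[fast]=0, fast++
slow=2 fast=10: a[fast]=6≠0 swap→a[2]=6, slow++,fast++
slow=3 fast=11: a[fast]=0, fast++
slow=3 fast=12: a[fast]=1≠0 swap→a[3]=1, slow++,fast++
slow=4 fast=13: a[fast]=0, fast++
slow=4 fast=14: a[fast]=0, fast++
slow=4 fast=15: a[fast]=3≠0 swap→a[4]=3, slow++,fast++
slow=5 fast=16: a[fast]=0, fast++
slow=5 fast=17: a[fast]=0, fast++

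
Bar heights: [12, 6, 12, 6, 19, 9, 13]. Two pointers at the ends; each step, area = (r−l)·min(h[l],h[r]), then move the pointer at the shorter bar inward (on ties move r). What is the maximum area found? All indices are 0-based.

max area = 72

[0,6] min(12,13)*6=72 best=72 * → l++
[1,6] min(6,13)*5=30 best=72 → l++
[2,6] min(12,13)*4=48 best=72 → l++
[3,6] min(6,13)*3=18 best=72 → l++
[4,6] min(19,13)*2=26 best=72 → r--
[4,5] min(19,9)*1=9 best=72 → r--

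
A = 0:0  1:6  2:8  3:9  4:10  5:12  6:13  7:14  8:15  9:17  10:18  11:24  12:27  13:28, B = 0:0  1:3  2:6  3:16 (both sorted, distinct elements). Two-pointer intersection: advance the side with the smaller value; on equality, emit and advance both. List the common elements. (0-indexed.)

intersection = [0, 6]

i=0 j=0: 0==0 emit, i++,j++
i=1 j=1: 6>3, j++
i=1 j=2: 6==6 emit, i++,j++
i=2 j=3: 8<16, i++
i=3 j=3: 9<16, i++
i=4 j=3: 10<16, i++
i=5 j=3: 12<16, i++
i=6 j=3: 13<16, i++
i=7 j=3: 14<16, i++
i=8 j=3: 15<16, i++
i=9 j=3: 17>16, j++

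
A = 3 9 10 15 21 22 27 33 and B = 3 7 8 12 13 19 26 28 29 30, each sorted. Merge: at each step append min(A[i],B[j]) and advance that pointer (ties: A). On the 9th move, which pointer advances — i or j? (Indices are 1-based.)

i=1 j=1: A[i]=3<=B[j]=3 take 3, i++
i=2 j=1: A[i]=9>B[j]=3 take 3, j++
i=2 j=2: A[i]=9>B[j]=7 take 7, j++
i=2 j=3: A[i]=9>B[j]=8 take 8, j++
i=2 j=4: A[i]=9<=B[j]=12 take 9, i++
i=3 j=4: A[i]=10<=B[j]=12 take 10, i++
i=4 j=4: A[i]=15>B[j]=12 take 12, j++
i=4 j=5: A[i]=15>B[j]=13 take 13, j++
i=4 j=6: A[i]=15<=B[j]=19 take 15, i++

i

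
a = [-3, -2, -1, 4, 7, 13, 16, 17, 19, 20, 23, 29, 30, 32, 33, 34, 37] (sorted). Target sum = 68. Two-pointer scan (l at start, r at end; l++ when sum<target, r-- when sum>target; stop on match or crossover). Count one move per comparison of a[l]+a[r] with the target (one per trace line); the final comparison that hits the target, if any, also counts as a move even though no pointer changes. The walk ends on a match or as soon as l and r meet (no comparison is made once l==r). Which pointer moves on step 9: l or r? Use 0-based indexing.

l

l=0 r=16: -3+37=34 <68, l++
l=1 r=16: -2+37=35 <68, l++
l=2 r=16: -1+37=36 <68, l++
l=3 r=16: 4+37=41 <68, l++
l=4 r=16: 7+37=44 <68, l++
l=5 r=16: 13+37=50 <68, l++
l=6 r=16: 16+37=53 <68, l++
l=7 r=16: 17+37=54 <68, l++
l=8 r=16: 19+37=56 <68, l++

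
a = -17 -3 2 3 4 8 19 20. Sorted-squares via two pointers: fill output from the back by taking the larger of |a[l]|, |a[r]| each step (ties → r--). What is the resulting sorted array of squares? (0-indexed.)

[4, 9, 9, 16, 64, 289, 361, 400]

l=0 r=7: |-17|<=|20| out[7]=400, r--
l=0 r=6: |-17|<=|19| out[6]=361, r--
l=0 r=5: |-17|>|8| out[5]=289, l++
l=1 r=5: |-3|<=|8| out[4]=64, r--
l=1 r=4: |-3|<=|4| out[3]=16, r--
l=1 r=3: |-3|<=|3| out[2]=9, r--
l=1 r=2: |-3|>|2| out[1]=9, l++
l=2 r=2: |2|<=|2| out[0]=4, r--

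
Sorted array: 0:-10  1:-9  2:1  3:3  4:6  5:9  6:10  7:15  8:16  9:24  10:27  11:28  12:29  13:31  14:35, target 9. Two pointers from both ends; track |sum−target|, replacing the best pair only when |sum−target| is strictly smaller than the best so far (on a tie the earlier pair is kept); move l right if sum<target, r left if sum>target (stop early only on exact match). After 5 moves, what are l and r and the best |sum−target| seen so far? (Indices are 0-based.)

[0,14] -10+35=25 d=16 * → r--
[0,13] -10+31=21 d=12 * → r--
[0,12] -10+29=19 d=10 * → r--
[0,11] -10+28=18 d=9 * → r--
[0,10] -10+27=17 d=8 * → r--

l=0, r=9, best |Δ|=8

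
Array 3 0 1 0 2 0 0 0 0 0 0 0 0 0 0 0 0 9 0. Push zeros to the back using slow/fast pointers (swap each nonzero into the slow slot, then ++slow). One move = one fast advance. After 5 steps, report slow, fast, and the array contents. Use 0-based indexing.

slow=3, fast=5, a=[3, 1, 2, 0, 0, 0, 0, 0, 0, 0, 0, 0, 0, 0, 0, 0, 0, 9, 0]

(s=0,f=0) a[fast]=3≠0 swap→a[0]=3 → slow++,fast++
(s=1,f=1) a[fast]=0 → fast++
(s=1,f=2) a[fast]=1≠0 swap→a[1]=1 → slow++,fast++
(s=2,f=3) a[fast]=0 → fast++
(s=2,f=4) a[fast]=2≠0 swap→a[2]=2 → slow++,fast++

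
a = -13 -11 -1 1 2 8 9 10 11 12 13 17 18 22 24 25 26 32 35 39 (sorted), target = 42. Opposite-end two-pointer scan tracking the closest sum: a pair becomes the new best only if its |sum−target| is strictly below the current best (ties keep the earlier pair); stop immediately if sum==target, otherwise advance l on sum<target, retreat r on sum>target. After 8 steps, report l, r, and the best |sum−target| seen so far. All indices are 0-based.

l=6, r=17, best |Δ|=1

l=0 r=19: -13+39=26 d=16 *, l++
l=1 r=19: -11+39=28 d=14 *, l++
l=2 r=19: -1+39=38 d=4 *, l++
l=3 r=19: 1+39=40 d=2 *, l++
l=4 r=19: 2+39=41 d=1 *, l++
l=5 r=19: 8+39=47 d=5, r--
l=5 r=18: 8+35=43 d=1, r--
l=5 r=17: 8+32=40 d=2, l++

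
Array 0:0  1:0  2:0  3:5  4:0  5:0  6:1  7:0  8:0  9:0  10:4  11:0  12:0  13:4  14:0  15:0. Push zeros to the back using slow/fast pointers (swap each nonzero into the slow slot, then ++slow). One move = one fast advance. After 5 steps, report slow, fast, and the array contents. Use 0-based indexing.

(s=0,f=0) a[fast]=0 → fast++
(s=0,f=1) a[fast]=0 → fast++
(s=0,f=2) a[fast]=0 → fast++
(s=0,f=3) a[fast]=5≠0 swap→a[0]=5 → slow++,fast++
(s=1,f=4) a[fast]=0 → fast++

slow=1, fast=5, a=[5, 0, 0, 0, 0, 0, 1, 0, 0, 0, 4, 0, 0, 4, 0, 0]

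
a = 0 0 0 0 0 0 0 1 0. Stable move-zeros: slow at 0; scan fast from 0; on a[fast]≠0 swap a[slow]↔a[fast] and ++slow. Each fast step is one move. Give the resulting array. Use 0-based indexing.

(s=0,f=0) a[fast]=0 → fast++
(s=0,f=1) a[fast]=0 → fast++
(s=0,f=2) a[fast]=0 → fast++
(s=0,f=3) a[fast]=0 → fast++
(s=0,f=4) a[fast]=0 → fast++
(s=0,f=5) a[fast]=0 → fast++
(s=0,f=6) a[fast]=0 → fast++
(s=0,f=7) a[fast]=1≠0 swap→a[0]=1 → slow++,fast++
(s=1,f=8) a[fast]=0 → fast++

[1, 0, 0, 0, 0, 0, 0, 0, 0]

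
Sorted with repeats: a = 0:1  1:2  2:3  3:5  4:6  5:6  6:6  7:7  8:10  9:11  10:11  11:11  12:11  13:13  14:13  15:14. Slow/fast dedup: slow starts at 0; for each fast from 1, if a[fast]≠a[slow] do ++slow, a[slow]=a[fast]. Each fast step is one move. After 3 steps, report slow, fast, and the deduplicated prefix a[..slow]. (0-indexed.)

slow=0 fast=1: a[fast]=2≠a[slow]=1 write a[1]=2, slow++,fast++
slow=1 fast=2: a[fast]=3≠a[slow]=2 write a[2]=3, slow++,fast++
slow=2 fast=3: a[fast]=5≠a[slow]=3 write a[3]=5, slow++,fast++

slow=3, fast=4, prefix=[1, 2, 3, 5]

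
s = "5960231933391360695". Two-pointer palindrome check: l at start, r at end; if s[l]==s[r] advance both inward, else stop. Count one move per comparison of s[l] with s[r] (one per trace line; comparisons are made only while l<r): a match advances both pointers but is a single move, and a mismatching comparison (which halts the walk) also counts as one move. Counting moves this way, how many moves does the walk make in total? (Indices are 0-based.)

[0,18] '5'=='5' → l++,r--
[1,17] '9'=='9' → l++,r--
[2,16] '6'=='6' → l++,r--
[3,15] '0'=='0' → l++,r--
[4,14] '2'!='6' → stop

5 moves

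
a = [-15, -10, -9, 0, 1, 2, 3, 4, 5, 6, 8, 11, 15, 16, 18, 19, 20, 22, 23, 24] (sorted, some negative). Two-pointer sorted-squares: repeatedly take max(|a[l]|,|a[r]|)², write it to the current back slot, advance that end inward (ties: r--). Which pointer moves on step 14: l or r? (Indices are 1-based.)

r

[1,20] |-15|<=|24| out[20]=576 → r--
[1,19] |-15|<=|23| out[19]=529 → r--
[1,18] |-15|<=|22| out[18]=484 → r--
[1,17] |-15|<=|20| out[17]=400 → r--
[1,16] |-15|<=|19| out[16]=361 → r--
[1,15] |-15|<=|18| out[15]=324 → r--
[1,14] |-15|<=|16| out[14]=256 → r--
[1,13] |-15|<=|15| out[13]=225 → r--
[1,12] |-15|>|11| out[12]=225 → l++
[2,12] |-10|<=|11| out[11]=121 → r--
[2,11] |-10|>|8| out[10]=100 → l++
[3,11] |-9|>|8| out[9]=81 → l++
[4,11] |0|<=|8| out[8]=64 → r--
[4,10] |0|<=|6| out[7]=36 → r--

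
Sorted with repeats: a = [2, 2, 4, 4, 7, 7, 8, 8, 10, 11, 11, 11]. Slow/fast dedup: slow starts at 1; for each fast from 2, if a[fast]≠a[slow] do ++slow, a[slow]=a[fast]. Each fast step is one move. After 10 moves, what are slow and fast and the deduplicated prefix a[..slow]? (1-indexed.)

slow=6, fast=12, prefix=[2, 4, 7, 8, 10, 11]

slow=1 fast=2: a[fast]=2=a[slow] dup, fast++
slow=1 fast=3: a[fast]=4≠a[slow]=2 write a[2]=4, slow++,fast++
slow=2 fast=4: a[fast]=4=a[slow] dup, fast++
slow=2 fast=5: a[fast]=7≠a[slow]=4 write a[3]=7, slow++,fast++
slow=3 fast=6: a[fast]=7=a[slow] dup, fast++
slow=3 fast=7: a[fast]=8≠a[slow]=7 write a[4]=8, slow++,fast++
slow=4 fast=8: a[fast]=8=a[slow] dup, fast++
slow=4 fast=9: a[fast]=10≠a[slow]=8 write a[5]=10, slow++,fast++
slow=5 fast=10: a[fast]=11≠a[slow]=10 write a[6]=11, slow++,fast++
slow=6 fast=11: a[fast]=11=a[slow] dup, fast++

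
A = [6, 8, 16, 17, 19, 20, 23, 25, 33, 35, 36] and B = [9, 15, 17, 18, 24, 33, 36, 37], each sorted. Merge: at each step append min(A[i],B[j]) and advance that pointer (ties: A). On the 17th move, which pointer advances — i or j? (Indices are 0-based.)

i

i=0 j=0: A[i]=6<=B[j]=9 take 6, i++
i=1 j=0: A[i]=8<=B[j]=9 take 8, i++
i=2 j=0: A[i]=16>B[j]=9 take 9, j++
i=2 j=1: A[i]=16>B[j]=15 take 15, j++
i=2 j=2: A[i]=16<=B[j]=17 take 16, i++
i=3 j=2: A[i]=17<=B[j]=17 take 17, i++
i=4 j=2: A[i]=19>B[j]=17 take 17, j++
i=4 j=3: A[i]=19>B[j]=18 take 18, j++
i=4 j=4: A[i]=19<=B[j]=24 take 19, i++
i=5 j=4: A[i]=20<=B[j]=24 take 20, i++
i=6 j=4: A[i]=23<=B[j]=24 take 23, i++
i=7 j=4: A[i]=25>B[j]=24 take 24, j++
i=7 j=5: A[i]=25<=B[j]=33 take 25, i++
i=8 j=5: A[i]=33<=B[j]=33 take 33, i++
i=9 j=5: A[i]=35>B[j]=33 take 33, j++
i=9 j=6: A[i]=35<=B[j]=36 take 35, i++
i=10 j=6: A[i]=36<=B[j]=36 take 36, i++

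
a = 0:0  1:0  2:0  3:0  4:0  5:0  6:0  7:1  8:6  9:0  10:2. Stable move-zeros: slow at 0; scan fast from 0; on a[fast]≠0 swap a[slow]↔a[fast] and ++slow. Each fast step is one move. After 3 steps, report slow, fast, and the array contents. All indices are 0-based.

(s=0,f=0) a[fast]=0 → fast++
(s=0,f=1) a[fast]=0 → fast++
(s=0,f=2) a[fast]=0 → fast++

slow=0, fast=3, a=[0, 0, 0, 0, 0, 0, 0, 1, 6, 0, 2]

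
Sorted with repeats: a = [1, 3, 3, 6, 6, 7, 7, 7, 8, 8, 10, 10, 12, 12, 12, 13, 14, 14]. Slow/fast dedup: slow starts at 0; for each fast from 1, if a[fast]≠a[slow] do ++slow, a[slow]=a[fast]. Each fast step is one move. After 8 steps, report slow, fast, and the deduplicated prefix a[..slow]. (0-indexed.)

(s=0,f=1) a[fast]=3≠a[slow]=1 write a[1]=3 → slow++,fast++
(s=1,f=2) a[fast]=3=a[slow] dup → fast++
(s=1,f=3) a[fast]=6≠a[slow]=3 write a[2]=6 → slow++,fast++
(s=2,f=4) a[fast]=6=a[slow] dup → fast++
(s=2,f=5) a[fast]=7≠a[slow]=6 write a[3]=7 → slow++,fast++
(s=3,f=6) a[fast]=7=a[slow] dup → fast++
(s=3,f=7) a[fast]=7=a[slow] dup → fast++
(s=3,f=8) a[fast]=8≠a[slow]=7 write a[4]=8 → slow++,fast++

slow=4, fast=9, prefix=[1, 3, 6, 7, 8]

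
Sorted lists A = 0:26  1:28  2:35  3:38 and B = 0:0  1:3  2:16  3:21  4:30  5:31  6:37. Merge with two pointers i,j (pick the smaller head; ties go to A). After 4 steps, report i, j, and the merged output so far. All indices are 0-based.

i=0, j=4, merged so far=[0, 3, 16, 21]

i=0 j=0: A[i]=26>B[j]=0 take 0, j++
i=0 j=1: A[i]=26>B[j]=3 take 3, j++
i=0 j=2: A[i]=26>B[j]=16 take 16, j++
i=0 j=3: A[i]=26>B[j]=21 take 21, j++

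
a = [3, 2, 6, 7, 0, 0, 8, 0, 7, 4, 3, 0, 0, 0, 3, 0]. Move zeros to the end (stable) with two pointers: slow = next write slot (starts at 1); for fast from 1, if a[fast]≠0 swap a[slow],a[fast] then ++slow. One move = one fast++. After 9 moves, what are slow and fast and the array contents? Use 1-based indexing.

slow=1 fast=1: a[fast]=3≠0 swap→a[1]=3, slow++,fast++
slow=2 fast=2: a[fast]=2≠0 swap→a[2]=2, slow++,fast++
slow=3 fast=3: a[fast]=6≠0 swap→a[3]=6, slow++,fast++
slow=4 fast=4: a[fast]=7≠0 swap→a[4]=7, slow++,fast++
slow=5 fast=5: a[fast]=0, fast++
slow=5 fast=6: a[fast]=0, fast++
slow=5 fast=7: a[fast]=8≠0 swap→a[5]=8, slow++,fast++
slow=6 fast=8: a[fast]=0, fast++
slow=6 fast=9: a[fast]=7≠0 swap→a[6]=7, slow++,fast++

slow=7, fast=10, a=[3, 2, 6, 7, 8, 7, 0, 0, 0, 4, 3, 0, 0, 0, 3, 0]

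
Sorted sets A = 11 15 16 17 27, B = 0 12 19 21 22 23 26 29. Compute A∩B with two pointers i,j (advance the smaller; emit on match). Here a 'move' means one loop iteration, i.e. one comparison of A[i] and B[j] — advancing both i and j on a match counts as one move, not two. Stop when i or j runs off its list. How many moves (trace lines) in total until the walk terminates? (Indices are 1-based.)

i=1 j=1: 11>0, j++
i=1 j=2: 11<12, i++
i=2 j=2: 15>12, j++
i=2 j=3: 15<19, i++
i=3 j=3: 16<19, i++
i=4 j=3: 17<19, i++
i=5 j=3: 27>19, j++
i=5 j=4: 27>21, j++
i=5 j=5: 27>22, j++
i=5 j=6: 27>23, j++
i=5 j=7: 27>26, j++
i=5 j=8: 27<29, i++

12 moves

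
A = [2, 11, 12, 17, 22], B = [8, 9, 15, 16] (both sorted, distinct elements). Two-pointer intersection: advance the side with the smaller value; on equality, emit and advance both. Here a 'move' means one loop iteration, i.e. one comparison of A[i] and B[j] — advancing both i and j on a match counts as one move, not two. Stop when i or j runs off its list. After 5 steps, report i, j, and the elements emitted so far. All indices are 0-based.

[i=0,j=0] 2<8 → i++
[i=1,j=0] 11>8 → j++
[i=1,j=1] 11>9 → j++
[i=1,j=2] 11<15 → i++
[i=2,j=2] 12<15 → i++

i=3, j=2, emitted=[]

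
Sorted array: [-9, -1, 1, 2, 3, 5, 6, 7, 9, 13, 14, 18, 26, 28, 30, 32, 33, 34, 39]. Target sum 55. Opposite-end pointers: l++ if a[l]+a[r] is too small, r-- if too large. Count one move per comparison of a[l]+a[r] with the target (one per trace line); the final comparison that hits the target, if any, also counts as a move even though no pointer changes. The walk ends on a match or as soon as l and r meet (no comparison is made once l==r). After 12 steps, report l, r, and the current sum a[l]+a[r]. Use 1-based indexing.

l=1 r=19: -9+39=30 <55, l++
l=2 r=19: -1+39=38 <55, l++
l=3 r=19: 1+39=40 <55, l++
l=4 r=19: 2+39=41 <55, l++
l=5 r=19: 3+39=42 <55, l++
l=6 r=19: 5+39=44 <55, l++
l=7 r=19: 6+39=45 <55, l++
l=8 r=19: 7+39=46 <55, l++
l=9 r=19: 9+39=48 <55, l++
l=10 r=19: 13+39=52 <55, l++
l=11 r=19: 14+39=53 <55, l++
l=12 r=19: 18+39=57 >55, r--

l=12, r=18, sum=52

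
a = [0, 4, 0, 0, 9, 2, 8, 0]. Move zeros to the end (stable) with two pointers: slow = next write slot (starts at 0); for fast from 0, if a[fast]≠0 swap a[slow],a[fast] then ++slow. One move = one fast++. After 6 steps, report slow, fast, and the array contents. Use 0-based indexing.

slow=3, fast=6, a=[4, 9, 2, 0, 0, 0, 8, 0]

(s=0,f=0) a[fast]=0 → fast++
(s=0,f=1) a[fast]=4≠0 swap→a[0]=4 → slow++,fast++
(s=1,f=2) a[fast]=0 → fast++
(s=1,f=3) a[fast]=0 → fast++
(s=1,f=4) a[fast]=9≠0 swap→a[1]=9 → slow++,fast++
(s=2,f=5) a[fast]=2≠0 swap→a[2]=2 → slow++,fast++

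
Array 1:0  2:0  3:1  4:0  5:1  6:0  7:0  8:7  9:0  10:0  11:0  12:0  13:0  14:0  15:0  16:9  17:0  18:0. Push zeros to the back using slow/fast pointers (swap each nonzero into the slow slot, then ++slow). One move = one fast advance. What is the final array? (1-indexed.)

[1, 1, 7, 9, 0, 0, 0, 0, 0, 0, 0, 0, 0, 0, 0, 0, 0, 0]

slow=1 fast=1: a[fast]=0, fast++
slow=1 fast=2: a[fast]=0, fast++
slow=1 fast=3: a[fast]=1≠0 swap→a[1]=1, slow++,fast++
slow=2 fast=4: a[fast]=0, fast++
slow=2 fast=5: a[fast]=1≠0 swap→a[2]=1, slow++,fast++
slow=3 fast=6: a[fast]=0, fast++
slow=3 fast=7: a[fast]=0, fast++
slow=3 fast=8: a[fast]=7≠0 swap→a[3]=7, slow++,fast++
slow=4 fast=9: a[fast]=0, fast++
slow=4 fast=10: a[fast]=0, fast++
slow=4 fast=11: a[fast]=0, fast++
slow=4 fast=12: a[fast]=0, fast++
slow=4 fast=13: a[fast]=0, fast++
slow=4 fast=14: a[fast]=0, fast++
slow=4 fast=15: a[fast]=0, fast++
slow=4 fast=16: a[fast]=9≠0 swap→a[4]=9, slow++,fast++
slow=5 fast=17: a[fast]=0, fast++
slow=5 fast=18: a[fast]=0, fast++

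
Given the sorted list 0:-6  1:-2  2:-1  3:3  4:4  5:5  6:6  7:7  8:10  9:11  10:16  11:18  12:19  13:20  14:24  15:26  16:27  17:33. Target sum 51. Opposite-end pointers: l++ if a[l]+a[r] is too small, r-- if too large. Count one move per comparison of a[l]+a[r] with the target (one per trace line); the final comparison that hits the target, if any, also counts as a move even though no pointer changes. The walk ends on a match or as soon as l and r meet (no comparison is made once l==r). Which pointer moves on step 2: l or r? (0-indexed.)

l

[0,17] -6+33=27 <51 → l++
[1,17] -2+33=31 <51 → l++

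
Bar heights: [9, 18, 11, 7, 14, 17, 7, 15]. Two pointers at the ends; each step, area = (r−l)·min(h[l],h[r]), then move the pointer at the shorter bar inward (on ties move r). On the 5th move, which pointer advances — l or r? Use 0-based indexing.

[0,7] min(9,15)*7=63 best=63 * → l++
[1,7] min(18,15)*6=90 best=90 * → r--
[1,6] min(18,7)*5=35 best=90 → r--
[1,5] min(18,17)*4=68 best=90 → r--
[1,4] min(18,14)*3=42 best=90 → r--

r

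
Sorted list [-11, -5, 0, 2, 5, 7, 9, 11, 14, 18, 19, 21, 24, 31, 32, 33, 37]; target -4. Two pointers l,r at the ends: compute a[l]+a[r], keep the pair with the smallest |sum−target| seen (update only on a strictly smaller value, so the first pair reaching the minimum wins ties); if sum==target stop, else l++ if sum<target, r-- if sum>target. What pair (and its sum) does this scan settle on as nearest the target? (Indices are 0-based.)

l=0 r=16: -11+37=26 d=30 *, r--
l=0 r=15: -11+33=22 d=26 *, r--
l=0 r=14: -11+32=21 d=25 *, r--
l=0 r=13: -11+31=20 d=24 *, r--
l=0 r=12: -11+24=13 d=17 *, r--
l=0 r=11: -11+21=10 d=14 *, r--
l=0 r=10: -11+19=8 d=12 *, r--
l=0 r=9: -11+18=7 d=11 *, r--
l=0 r=8: -11+14=3 d=7 *, r--
l=0 r=7: -11+11=0 d=4 *, r--
l=0 r=6: -11+9=-2 d=2 *, r--
l=0 r=5: -11+7=-4 d=0 *, stop

pair (-11, 7) with sum -4 (|Δ|=0)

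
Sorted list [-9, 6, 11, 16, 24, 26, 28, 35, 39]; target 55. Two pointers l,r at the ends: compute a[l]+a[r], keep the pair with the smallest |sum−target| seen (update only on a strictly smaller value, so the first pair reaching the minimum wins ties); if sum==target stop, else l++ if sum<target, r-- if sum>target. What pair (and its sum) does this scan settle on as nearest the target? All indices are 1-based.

pair (16, 39) with sum 55 (|Δ|=0)

l=1 r=9: -9+39=30 d=25 *, l++
l=2 r=9: 6+39=45 d=10 *, l++
l=3 r=9: 11+39=50 d=5 *, l++
l=4 r=9: 16+39=55 d=0 *, stop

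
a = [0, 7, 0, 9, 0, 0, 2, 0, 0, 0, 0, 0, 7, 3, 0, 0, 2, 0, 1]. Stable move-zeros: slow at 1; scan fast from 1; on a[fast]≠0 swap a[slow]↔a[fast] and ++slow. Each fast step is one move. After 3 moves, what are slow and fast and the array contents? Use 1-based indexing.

(s=1,f=1) a[fast]=0 → fast++
(s=1,f=2) a[fast]=7≠0 swap→a[1]=7 → slow++,fast++
(s=2,f=3) a[fast]=0 → fast++

slow=2, fast=4, a=[7, 0, 0, 9, 0, 0, 2, 0, 0, 0, 0, 0, 7, 3, 0, 0, 2, 0, 1]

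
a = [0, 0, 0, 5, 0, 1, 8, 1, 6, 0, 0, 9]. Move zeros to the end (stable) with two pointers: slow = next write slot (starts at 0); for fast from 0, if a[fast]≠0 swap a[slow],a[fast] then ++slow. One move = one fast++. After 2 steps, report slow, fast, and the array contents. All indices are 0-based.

(s=0,f=0) a[fast]=0 → fast++
(s=0,f=1) a[fast]=0 → fast++

slow=0, fast=2, a=[0, 0, 0, 5, 0, 1, 8, 1, 6, 0, 0, 9]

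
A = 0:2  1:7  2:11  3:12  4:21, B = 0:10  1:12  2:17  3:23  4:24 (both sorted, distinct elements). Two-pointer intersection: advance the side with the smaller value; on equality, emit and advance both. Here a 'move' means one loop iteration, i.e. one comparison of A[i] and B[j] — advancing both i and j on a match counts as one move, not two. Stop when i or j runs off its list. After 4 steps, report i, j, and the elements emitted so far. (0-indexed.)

i=3, j=1, emitted=[]

i=0 j=0: 2<10, i++
i=1 j=0: 7<10, i++
i=2 j=0: 11>10, j++
i=2 j=1: 11<12, i++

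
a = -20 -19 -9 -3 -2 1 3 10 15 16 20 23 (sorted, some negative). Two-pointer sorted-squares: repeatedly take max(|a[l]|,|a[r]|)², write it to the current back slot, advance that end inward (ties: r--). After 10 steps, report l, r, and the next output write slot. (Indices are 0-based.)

[0,11] |-20|<=|23| out[11]=529 → r--
[0,10] |-20|<=|20| out[10]=400 → r--
[0,9] |-20|>|16| out[9]=400 → l++
[1,9] |-19|>|16| out[8]=361 → l++
[2,9] |-9|<=|16| out[7]=256 → r--
[2,8] |-9|<=|15| out[6]=225 → r--
[2,7] |-9|<=|10| out[5]=100 → r--
[2,6] |-9|>|3| out[4]=81 → l++
[3,6] |-3|<=|3| out[3]=9 → r--
[3,5] |-3|>|1| out[2]=9 → l++

l=4, r=5, next write slot=1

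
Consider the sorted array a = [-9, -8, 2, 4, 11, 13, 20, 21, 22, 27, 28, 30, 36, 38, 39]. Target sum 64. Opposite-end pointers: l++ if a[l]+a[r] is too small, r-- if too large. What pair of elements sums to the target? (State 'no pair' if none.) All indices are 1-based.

(28, 36)

l=1 r=15: -9+39=30 <64, l++
l=2 r=15: -8+39=31 <64, l++
l=3 r=15: 2+39=41 <64, l++
l=4 r=15: 4+39=43 <64, l++
l=5 r=15: 11+39=50 <64, l++
l=6 r=15: 13+39=52 <64, l++
l=7 r=15: 20+39=59 <64, l++
l=8 r=15: 21+39=60 <64, l++
l=9 r=15: 22+39=61 <64, l++
l=10 r=15: 27+39=66 >64, r--
l=10 r=14: 27+38=65 >64, r--
l=10 r=13: 27+36=63 <64, l++
l=11 r=13: 28+36=64, found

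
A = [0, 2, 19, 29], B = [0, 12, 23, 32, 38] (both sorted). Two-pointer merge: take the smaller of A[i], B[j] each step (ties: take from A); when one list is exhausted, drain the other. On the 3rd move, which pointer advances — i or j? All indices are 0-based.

[i=0,j=0] A[i]=0<=B[j]=0 take 0 → i++
[i=1,j=0] A[i]=2>B[j]=0 take 0 → j++
[i=1,j=1] A[i]=2<=B[j]=12 take 2 → i++

i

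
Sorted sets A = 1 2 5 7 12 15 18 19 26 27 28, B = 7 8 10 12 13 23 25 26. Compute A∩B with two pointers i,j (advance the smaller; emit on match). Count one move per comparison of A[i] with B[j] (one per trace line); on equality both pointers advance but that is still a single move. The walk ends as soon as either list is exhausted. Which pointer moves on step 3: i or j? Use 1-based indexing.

i

i=1 j=1: 1<7, i++
i=2 j=1: 2<7, i++
i=3 j=1: 5<7, i++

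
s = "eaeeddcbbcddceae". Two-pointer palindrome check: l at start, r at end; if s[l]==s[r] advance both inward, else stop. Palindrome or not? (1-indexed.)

not a palindrome (mismatch at 4,13)

[1,16] 'e'=='e' → l++,r--
[2,15] 'a'=='a' → l++,r--
[3,14] 'e'=='e' → l++,r--
[4,13] 'e'!='c' → stop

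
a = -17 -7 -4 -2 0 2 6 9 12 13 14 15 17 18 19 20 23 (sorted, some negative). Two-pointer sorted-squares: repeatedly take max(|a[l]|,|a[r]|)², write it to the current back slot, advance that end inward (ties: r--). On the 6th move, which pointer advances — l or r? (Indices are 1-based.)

[1,17] |-17|<=|23| out[17]=529 → r--
[1,16] |-17|<=|20| out[16]=400 → r--
[1,15] |-17|<=|19| out[15]=361 → r--
[1,14] |-17|<=|18| out[14]=324 → r--
[1,13] |-17|<=|17| out[13]=289 → r--
[1,12] |-17|>|15| out[12]=289 → l++

l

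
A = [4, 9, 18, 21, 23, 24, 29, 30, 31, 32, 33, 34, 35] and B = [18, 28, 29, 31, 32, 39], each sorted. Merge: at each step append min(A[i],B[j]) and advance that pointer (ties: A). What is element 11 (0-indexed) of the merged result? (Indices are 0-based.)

[i=0,j=0] A[i]=4<=B[j]=18 take 4 → i++
[i=1,j=0] A[i]=9<=B[j]=18 take 9 → i++
[i=2,j=0] A[i]=18<=B[j]=18 take 18 → i++
[i=3,j=0] A[i]=21>B[j]=18 take 18 → j++
[i=3,j=1] A[i]=21<=B[j]=28 take 21 → i++
[i=4,j=1] A[i]=23<=B[j]=28 take 23 → i++
[i=5,j=1] A[i]=24<=B[j]=28 take 24 → i++
[i=6,j=1] A[i]=29>B[j]=28 take 28 → j++
[i=6,j=2] A[i]=29<=B[j]=29 take 29 → i++
[i=7,j=2] A[i]=30>B[j]=29 take 29 → j++
[i=7,j=3] A[i]=30<=B[j]=31 take 30 → i++
[i=8,j=3] A[i]=31<=B[j]=31 take 31 → i++
[i=9,j=3] A[i]=32>B[j]=31 take 31 → j++
[i=9,j=4] A[i]=32<=B[j]=32 take 32 → i++
[i=10,j=4] A[i]=33>B[j]=32 take 32 → j++
[i=10,j=5] A[i]=33<=B[j]=39 take 33 → i++
[i=11,j=5] A[i]=34<=B[j]=39 take 34 → i++
[i=12,j=5] A[i]=35<=B[j]=39 take 35 → i++
[i=13,j=5] A done, take B[j]=39 → j++

merged[11] = 31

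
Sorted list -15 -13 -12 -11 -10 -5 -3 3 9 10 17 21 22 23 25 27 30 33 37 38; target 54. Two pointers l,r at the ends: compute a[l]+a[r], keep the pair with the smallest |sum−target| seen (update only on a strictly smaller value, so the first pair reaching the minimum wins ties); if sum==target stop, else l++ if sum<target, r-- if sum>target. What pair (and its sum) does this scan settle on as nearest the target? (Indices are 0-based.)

[0,19] -15+38=23 d=31 * → l++
[1,19] -13+38=25 d=29 * → l++
[2,19] -12+38=26 d=28 * → l++
[3,19] -11+38=27 d=27 * → l++
[4,19] -10+38=28 d=26 * → l++
[5,19] -5+38=33 d=21 * → l++
[6,19] -3+38=35 d=19 * → l++
[7,19] 3+38=41 d=13 * → l++
[8,19] 9+38=47 d=7 * → l++
[9,19] 10+38=48 d=6 * → l++
[10,19] 17+38=55 d=1 * → r--
[10,18] 17+37=54 d=0 * → stop

pair (17, 37) with sum 54 (|Δ|=0)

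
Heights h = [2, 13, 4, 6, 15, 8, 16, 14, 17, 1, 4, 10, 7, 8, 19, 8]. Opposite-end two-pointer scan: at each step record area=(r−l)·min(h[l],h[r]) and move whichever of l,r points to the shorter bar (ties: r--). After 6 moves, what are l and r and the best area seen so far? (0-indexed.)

[0,15] min(2,8)*15=30 best=30 * → l++
[1,15] min(13,8)*14=112 best=112 * → r--
[1,14] min(13,19)*13=169 best=169 * → l++
[2,14] min(4,19)*12=48 best=169 → l++
[3,14] min(6,19)*11=66 best=169 → l++
[4,14] min(15,19)*10=150 best=169 → l++

l=5, r=14, best area=169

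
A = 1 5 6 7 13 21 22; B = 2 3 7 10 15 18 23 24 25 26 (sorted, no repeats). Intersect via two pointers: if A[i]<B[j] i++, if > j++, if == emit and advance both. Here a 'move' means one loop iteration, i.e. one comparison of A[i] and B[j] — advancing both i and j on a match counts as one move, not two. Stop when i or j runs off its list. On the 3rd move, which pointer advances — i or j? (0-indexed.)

j

[i=0,j=0] 1<2 → i++
[i=1,j=0] 5>2 → j++
[i=1,j=1] 5>3 → j++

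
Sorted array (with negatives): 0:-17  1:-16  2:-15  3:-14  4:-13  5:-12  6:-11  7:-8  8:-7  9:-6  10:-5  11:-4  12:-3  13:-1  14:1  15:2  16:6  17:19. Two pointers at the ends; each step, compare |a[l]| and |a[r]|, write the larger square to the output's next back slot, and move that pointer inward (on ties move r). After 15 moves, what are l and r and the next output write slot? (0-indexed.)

l=0 r=17: |-17|<=|19| out[17]=361, r--
l=0 r=16: |-17|>|6| out[16]=289, l++
l=1 r=16: |-16|>|6| out[15]=256, l++
l=2 r=16: |-15|>|6| out[14]=225, l++
l=3 r=16: |-14|>|6| out[13]=196, l++
l=4 r=16: |-13|>|6| out[12]=169, l++
l=5 r=16: |-12|>|6| out[11]=144, l++
l=6 r=16: |-11|>|6| out[10]=121, l++
l=7 r=16: |-8|>|6| out[9]=64, l++
l=8 r=16: |-7|>|6| out[8]=49, l++
l=9 r=16: |-6|<=|6| out[7]=36, r--
l=9 r=15: |-6|>|2| out[6]=36, l++
l=10 r=15: |-5|>|2| out[5]=25, l++
l=11 r=15: |-4|>|2| out[4]=16, l++
l=12 r=15: |-3|>|2| out[3]=9, l++

l=13, r=15, next write slot=2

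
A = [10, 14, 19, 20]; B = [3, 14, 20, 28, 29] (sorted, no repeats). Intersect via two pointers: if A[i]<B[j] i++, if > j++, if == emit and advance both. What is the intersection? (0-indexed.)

intersection = [14, 20]

i=0 j=0: 10>3, j++
i=0 j=1: 10<14, i++
i=1 j=1: 14==14 emit, i++,j++
i=2 j=2: 19<20, i++
i=3 j=2: 20==20 emit, i++,j++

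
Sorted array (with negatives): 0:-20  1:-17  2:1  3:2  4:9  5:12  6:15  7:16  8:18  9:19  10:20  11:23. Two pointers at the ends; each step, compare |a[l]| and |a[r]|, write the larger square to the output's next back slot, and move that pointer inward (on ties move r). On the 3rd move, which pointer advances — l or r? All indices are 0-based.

l=0 r=11: |-20|<=|23| out[11]=529, r--
l=0 r=10: |-20|<=|20| out[10]=400, r--
l=0 r=9: |-20|>|19| out[9]=400, l++

l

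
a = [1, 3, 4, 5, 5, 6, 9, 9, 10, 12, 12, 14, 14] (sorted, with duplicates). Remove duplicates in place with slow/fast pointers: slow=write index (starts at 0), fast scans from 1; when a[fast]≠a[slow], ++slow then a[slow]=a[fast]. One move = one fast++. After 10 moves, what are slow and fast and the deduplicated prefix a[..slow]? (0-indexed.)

slow=7, fast=11, prefix=[1, 3, 4, 5, 6, 9, 10, 12]

(s=0,f=1) a[fast]=3≠a[slow]=1 write a[1]=3 → slow++,fast++
(s=1,f=2) a[fast]=4≠a[slow]=3 write a[2]=4 → slow++,fast++
(s=2,f=3) a[fast]=5≠a[slow]=4 write a[3]=5 → slow++,fast++
(s=3,f=4) a[fast]=5=a[slow] dup → fast++
(s=3,f=5) a[fast]=6≠a[slow]=5 write a[4]=6 → slow++,fast++
(s=4,f=6) a[fast]=9≠a[slow]=6 write a[5]=9 → slow++,fast++
(s=5,f=7) a[fast]=9=a[slow] dup → fast++
(s=5,f=8) a[fast]=10≠a[slow]=9 write a[6]=10 → slow++,fast++
(s=6,f=9) a[fast]=12≠a[slow]=10 write a[7]=12 → slow++,fast++
(s=7,f=10) a[fast]=12=a[slow] dup → fast++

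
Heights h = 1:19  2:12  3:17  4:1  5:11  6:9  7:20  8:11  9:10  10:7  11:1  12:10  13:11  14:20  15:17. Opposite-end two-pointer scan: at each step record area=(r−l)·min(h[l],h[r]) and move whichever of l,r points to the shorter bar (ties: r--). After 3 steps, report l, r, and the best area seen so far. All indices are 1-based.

[1,15] min(19,17)*14=238 best=238 * → r--
[1,14] min(19,20)*13=247 best=247 * → l++
[2,14] min(12,20)*12=144 best=247 → l++

l=3, r=14, best area=247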